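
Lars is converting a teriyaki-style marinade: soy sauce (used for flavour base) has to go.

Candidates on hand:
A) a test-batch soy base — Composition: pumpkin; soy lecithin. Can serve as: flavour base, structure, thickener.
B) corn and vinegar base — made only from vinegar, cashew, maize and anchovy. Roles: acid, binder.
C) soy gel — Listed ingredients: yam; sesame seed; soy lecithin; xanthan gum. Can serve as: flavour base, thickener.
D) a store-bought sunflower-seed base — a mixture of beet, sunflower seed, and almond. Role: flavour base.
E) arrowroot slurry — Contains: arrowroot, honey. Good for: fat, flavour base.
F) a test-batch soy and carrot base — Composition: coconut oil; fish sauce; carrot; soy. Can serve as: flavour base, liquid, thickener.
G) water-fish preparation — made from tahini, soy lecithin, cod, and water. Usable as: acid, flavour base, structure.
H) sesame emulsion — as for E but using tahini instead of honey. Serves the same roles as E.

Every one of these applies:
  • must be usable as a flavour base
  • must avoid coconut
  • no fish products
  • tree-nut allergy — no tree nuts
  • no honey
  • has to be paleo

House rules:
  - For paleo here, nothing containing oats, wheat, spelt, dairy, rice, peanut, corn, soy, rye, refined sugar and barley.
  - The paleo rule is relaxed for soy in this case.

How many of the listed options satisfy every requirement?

3

A: soy is permitted under the paleo carve-out; nothing else excluded — valid
B: not usable as a flavour base; has maize, so not paleo (and 2 more) — out
C: soy is permitted under the paleo carve-out; nothing else excluded — keep
D: has almond, so not tree-nut-free — no
E: has honey, so not honey-free — no
F: has coconut oil, so not coconut-free; has fish sauce, so not fish-free — reject
G: has cod, so not fish-free — out
H: all constraints satisfied — valid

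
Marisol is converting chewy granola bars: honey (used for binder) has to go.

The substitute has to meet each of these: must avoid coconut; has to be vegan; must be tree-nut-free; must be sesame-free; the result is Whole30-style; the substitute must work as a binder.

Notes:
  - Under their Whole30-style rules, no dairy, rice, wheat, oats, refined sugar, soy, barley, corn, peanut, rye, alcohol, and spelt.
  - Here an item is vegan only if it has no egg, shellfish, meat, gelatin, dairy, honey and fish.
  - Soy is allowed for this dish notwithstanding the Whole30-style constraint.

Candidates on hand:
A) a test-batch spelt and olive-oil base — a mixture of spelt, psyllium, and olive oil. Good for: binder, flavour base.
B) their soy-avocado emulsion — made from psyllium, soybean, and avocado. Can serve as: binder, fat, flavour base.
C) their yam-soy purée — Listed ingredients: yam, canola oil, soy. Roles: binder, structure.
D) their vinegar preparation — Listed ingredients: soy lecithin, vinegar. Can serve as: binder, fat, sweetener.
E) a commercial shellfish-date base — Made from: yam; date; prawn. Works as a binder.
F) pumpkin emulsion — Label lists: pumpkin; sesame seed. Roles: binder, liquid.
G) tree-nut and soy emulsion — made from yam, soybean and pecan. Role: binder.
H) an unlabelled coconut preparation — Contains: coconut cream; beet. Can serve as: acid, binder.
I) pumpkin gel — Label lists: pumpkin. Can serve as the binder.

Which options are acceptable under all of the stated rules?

A: has spelt, so not Whole30-style — out
B: soy is permitted under the Whole30-style carve-out; nothing else excluded — valid
C: soy is permitted under the Whole30-style carve-out; nothing else excluded — keep
D: soy is permitted under the Whole30-style carve-out; nothing else excluded — valid
E: has prawn, so not vegan — no
F: has sesame seed, so not sesame-free — reject
G: has pecan, so not tree-nut-free — reject
H: has coconut cream, so not coconut-free — no
I: every rule checks out — OK

B, C, D, I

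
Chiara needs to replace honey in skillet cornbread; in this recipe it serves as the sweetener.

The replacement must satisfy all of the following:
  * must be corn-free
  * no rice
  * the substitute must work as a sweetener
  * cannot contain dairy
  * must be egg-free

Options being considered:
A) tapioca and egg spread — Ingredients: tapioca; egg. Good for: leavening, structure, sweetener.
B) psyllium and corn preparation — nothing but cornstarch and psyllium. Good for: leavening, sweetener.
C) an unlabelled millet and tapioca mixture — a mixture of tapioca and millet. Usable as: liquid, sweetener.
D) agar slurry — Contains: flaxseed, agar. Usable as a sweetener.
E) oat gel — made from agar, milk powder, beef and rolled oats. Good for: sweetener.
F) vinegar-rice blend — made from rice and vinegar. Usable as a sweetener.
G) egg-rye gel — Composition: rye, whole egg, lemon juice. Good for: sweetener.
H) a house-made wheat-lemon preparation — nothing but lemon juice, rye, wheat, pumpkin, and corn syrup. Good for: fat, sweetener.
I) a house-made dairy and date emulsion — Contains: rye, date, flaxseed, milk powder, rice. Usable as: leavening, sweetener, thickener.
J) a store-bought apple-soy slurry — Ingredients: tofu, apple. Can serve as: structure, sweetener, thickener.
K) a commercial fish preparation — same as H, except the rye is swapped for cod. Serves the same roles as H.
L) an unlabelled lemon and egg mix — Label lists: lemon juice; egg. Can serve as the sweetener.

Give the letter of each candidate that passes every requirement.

A: has egg, so not egg-free — no
B: has cornstarch, so not corn-free — reject
C: every rule checks out — keep
D: only agar and flaxseed; none excluded — keep
E: has milk powder, so not dairy-free — out
F: has rice, so not rice-free — reject
G: has whole egg, so not egg-free — out
H: has corn syrup, so not corn-free — reject
I: has milk powder, so not dairy-free; has rice, so not rice-free — no
J: works as a sweetener, no rice, no egg — OK
K: has corn syrup, so not corn-free — no
L: has egg, so not egg-free — reject

C, D, J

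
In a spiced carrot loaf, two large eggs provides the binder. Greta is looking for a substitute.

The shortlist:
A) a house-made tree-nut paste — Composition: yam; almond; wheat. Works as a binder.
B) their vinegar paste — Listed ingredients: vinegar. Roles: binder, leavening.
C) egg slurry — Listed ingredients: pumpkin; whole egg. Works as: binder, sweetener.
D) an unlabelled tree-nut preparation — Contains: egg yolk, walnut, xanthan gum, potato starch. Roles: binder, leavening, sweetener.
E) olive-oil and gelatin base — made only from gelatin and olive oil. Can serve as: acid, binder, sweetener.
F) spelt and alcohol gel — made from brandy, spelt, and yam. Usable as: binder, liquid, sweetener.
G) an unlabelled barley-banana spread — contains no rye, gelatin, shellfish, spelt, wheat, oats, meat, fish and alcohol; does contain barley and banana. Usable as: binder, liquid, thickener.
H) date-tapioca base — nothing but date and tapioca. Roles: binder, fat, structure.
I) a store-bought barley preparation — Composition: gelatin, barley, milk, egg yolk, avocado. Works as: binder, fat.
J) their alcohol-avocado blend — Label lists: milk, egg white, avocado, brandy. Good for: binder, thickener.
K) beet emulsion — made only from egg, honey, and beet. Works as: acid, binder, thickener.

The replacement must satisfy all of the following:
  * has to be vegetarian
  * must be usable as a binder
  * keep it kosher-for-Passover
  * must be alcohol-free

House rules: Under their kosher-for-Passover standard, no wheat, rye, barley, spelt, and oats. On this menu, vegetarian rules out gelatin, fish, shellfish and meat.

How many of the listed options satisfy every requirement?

5

A: has wheat, so not kosher-for-Passover — reject
B: all constraints satisfied — keep
C: only whole egg and pumpkin; none excluded — valid
D: vegetarian, kosher-for-Passover — keep
E: has gelatin, so not vegetarian — out
F: has spelt, so not kosher-for-Passover; has brandy, so not alcohol-free — no
G: has barley, so not kosher-for-Passover — reject
H: works as a binder, vegetarian, kosher-for-Passover — keep
I: has barley, so not kosher-for-Passover; has gelatin, so not vegetarian — no
J: has brandy, so not alcohol-free — reject
K: works as a binder, kosher-for-Passover, vegetarian — valid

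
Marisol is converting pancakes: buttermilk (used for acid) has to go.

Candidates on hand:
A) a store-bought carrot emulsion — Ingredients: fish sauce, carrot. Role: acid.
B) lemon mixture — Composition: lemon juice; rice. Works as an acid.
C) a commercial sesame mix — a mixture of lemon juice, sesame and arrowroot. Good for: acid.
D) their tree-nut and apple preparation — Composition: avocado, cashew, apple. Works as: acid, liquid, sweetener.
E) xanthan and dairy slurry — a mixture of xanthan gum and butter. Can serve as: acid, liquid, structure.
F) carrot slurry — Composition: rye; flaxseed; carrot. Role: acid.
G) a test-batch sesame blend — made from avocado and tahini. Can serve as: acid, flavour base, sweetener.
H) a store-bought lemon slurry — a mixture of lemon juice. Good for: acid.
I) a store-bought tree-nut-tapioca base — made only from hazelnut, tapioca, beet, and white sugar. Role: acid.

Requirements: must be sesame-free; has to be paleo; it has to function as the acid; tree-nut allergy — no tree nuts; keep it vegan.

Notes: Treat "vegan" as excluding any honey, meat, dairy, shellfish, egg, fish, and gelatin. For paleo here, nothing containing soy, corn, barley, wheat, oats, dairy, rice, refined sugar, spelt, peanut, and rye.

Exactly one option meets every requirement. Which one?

H

A: has fish sauce, so not vegan — reject
B: has rice, so not paleo — no
C: has sesame, so not sesame-free — no
D: has cashew, so not tree-nut-free — out
E: has butter, so not vegan; has butter, so not paleo — out
F: has rye, so not paleo — reject
G: has tahini, so not sesame-free — no
H: works as an acid, no tree nuts, vegan — OK
I: has white sugar, so not paleo; has hazelnut, so not tree-nut-free — reject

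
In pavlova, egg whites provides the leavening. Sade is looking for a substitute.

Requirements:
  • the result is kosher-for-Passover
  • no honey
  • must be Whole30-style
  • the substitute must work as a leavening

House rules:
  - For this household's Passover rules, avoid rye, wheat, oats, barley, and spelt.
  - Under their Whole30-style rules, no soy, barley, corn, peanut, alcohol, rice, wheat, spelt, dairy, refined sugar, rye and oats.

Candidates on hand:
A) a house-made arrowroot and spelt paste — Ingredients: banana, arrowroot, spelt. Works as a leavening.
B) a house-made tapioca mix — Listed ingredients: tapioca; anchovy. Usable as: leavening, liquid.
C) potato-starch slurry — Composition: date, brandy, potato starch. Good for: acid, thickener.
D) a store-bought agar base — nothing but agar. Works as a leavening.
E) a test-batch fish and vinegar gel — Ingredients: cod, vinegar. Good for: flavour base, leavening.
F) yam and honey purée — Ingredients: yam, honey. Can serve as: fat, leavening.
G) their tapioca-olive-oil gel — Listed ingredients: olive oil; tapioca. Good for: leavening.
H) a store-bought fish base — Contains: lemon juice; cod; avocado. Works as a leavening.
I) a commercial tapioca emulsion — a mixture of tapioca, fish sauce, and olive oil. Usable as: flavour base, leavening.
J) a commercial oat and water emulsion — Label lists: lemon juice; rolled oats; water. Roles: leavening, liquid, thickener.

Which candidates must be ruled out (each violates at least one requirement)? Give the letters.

A: has spelt, so not kosher-for-Passover; has spelt, so not Whole30-style — reject
B: only anchovy and tapioca; none excluded — OK
C: not usable as a leavening; has brandy, so not Whole30-style — no
D: works as a leavening, kosher-for-Passover, Whole30-style — OK
E: every rule checks out — valid
F: has honey, so not honey-free — out
G: only tapioca and olive oil; none excluded — keep
H: only cod, lemon juice and avocado; none excluded — keep
I: all constraints satisfied — keep
J: has rolled oats, so not kosher-for-Passover; has rolled oats, so not Whole30-style — out

A, C, F, J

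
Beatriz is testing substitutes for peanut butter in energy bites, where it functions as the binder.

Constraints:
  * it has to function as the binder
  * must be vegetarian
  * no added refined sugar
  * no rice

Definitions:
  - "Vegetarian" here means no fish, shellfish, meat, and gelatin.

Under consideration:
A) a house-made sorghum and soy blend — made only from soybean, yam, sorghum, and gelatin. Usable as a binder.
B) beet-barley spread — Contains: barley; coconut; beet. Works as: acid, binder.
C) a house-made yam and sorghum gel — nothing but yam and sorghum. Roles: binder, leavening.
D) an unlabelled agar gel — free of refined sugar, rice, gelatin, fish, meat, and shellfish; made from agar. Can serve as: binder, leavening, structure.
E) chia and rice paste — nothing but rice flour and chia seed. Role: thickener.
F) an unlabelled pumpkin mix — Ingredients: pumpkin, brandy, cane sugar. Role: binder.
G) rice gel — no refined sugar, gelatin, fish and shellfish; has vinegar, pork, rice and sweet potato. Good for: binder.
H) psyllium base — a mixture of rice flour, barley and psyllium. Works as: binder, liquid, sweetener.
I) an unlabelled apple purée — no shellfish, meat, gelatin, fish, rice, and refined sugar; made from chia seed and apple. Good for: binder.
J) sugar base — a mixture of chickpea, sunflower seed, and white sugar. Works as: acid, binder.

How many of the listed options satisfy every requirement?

A: has gelatin, so not vegetarian — no
B: works as a binder, no rice, no refined sugar — valid
C: every rule checks out — OK
D: all constraints satisfied — OK
E: not usable as a binder; has rice flour, so not rice-free — no
F: has cane sugar, so not no-added-sugar — out
G: has pork, so not vegetarian; has rice, so not rice-free — no
H: has rice flour, so not rice-free — no
I: no refined sugar, no rice — keep
J: has white sugar, so not no-added-sugar — no

4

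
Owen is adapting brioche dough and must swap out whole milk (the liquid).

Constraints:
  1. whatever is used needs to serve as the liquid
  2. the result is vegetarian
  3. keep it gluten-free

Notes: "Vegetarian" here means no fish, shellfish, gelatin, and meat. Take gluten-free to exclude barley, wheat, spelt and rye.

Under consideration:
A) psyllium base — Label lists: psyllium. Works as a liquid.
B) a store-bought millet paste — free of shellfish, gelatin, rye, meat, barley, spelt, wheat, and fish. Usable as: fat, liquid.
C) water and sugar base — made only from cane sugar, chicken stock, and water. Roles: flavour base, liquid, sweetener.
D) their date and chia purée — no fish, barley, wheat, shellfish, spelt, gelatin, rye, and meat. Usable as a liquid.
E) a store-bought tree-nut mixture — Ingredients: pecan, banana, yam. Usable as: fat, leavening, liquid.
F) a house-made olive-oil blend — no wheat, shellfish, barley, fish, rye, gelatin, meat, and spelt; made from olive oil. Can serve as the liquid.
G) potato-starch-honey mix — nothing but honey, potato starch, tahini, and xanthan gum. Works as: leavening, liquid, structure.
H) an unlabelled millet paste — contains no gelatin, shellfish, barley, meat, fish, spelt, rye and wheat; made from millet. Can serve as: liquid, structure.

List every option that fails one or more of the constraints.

C

A: every rule checks out — OK
B: works as a liquid, vegetarian, gluten-free — keep
C: has chicken stock, so not vegetarian — reject
D: works as a liquid, gluten-free, vegetarian — OK
E: only pecan, yam and banana; none excluded — valid
F: works as a liquid, gluten-free, vegetarian — OK
G: honey and tahini etc. — none of it excluded — keep
H: gluten-free, vegetarian — OK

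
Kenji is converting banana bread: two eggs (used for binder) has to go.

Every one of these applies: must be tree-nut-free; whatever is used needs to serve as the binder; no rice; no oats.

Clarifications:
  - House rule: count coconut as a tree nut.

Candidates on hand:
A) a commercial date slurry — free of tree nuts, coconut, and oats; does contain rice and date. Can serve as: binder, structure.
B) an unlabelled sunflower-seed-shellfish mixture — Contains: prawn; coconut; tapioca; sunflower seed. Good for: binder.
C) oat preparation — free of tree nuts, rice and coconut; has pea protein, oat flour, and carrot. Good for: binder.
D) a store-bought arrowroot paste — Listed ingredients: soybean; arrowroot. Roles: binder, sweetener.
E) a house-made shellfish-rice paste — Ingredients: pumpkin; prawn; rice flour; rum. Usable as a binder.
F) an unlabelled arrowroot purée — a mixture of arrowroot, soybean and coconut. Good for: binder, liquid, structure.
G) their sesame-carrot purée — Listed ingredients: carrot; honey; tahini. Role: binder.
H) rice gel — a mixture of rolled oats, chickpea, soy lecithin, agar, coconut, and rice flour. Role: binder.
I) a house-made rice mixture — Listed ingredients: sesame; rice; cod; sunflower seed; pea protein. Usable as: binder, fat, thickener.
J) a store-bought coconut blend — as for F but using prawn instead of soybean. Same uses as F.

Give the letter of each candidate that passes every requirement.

A: has rice, so not rice-free — out
B: has coconut, so not tree-nut-free — reject
C: has oat flour, so not oat-free — no
D: works as a binder, tree-nut-free, no rice — OK
E: has rice flour, so not rice-free — reject
F: has coconut, so not tree-nut-free — out
G: only honey, tahini, and carrot; none excluded — OK
H: has rice flour, so not rice-free; has coconut, so not tree-nut-free (and 1 more) — reject
I: has rice, so not rice-free — no
J: has coconut, so not tree-nut-free — out

D, G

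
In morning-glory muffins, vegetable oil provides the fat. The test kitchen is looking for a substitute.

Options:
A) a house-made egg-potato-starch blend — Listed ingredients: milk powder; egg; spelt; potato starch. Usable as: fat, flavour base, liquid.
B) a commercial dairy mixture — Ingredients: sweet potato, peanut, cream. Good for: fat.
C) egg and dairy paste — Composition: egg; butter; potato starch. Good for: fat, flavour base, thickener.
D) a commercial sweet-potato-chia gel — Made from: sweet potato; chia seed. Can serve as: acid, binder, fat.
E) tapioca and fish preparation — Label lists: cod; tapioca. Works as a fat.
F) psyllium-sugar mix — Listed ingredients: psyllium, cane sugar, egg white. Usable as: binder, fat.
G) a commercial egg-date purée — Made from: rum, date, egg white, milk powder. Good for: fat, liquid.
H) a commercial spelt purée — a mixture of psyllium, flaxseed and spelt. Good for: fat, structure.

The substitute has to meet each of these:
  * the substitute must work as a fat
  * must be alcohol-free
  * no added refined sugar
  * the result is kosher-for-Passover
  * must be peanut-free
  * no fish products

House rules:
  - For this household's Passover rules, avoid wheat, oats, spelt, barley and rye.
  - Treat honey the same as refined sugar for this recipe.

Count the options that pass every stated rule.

2

A: has spelt, so not kosher-for-Passover — out
B: has peanut, so not peanut-free — out
C: every rule checks out — keep
D: only sweet potato and chia seed; none excluded — keep
E: has cod, so not fish-free — no
F: has cane sugar, so not no-added-sugar — no
G: has rum, so not alcohol-free — no
H: has spelt, so not kosher-for-Passover — out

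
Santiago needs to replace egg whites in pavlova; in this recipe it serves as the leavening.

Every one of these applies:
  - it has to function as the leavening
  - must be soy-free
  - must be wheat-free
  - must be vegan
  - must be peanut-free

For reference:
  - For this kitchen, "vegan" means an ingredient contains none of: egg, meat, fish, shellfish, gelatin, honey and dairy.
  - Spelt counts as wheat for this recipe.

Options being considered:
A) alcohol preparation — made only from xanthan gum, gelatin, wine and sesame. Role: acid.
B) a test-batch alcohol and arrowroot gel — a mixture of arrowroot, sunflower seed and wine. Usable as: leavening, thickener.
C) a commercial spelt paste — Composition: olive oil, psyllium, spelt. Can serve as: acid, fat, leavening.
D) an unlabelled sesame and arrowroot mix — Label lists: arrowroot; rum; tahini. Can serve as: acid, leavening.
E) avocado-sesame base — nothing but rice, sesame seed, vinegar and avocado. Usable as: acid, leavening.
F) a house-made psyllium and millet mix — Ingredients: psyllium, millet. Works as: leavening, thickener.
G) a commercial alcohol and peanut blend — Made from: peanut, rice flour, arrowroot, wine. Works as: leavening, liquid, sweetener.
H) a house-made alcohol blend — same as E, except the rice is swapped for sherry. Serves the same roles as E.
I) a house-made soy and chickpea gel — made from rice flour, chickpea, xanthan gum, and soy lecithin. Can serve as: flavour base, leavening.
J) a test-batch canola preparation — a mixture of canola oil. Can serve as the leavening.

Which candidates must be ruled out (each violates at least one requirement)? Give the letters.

A: not usable as a leavening; has gelatin, so not vegan — reject
B: only wine, arrowroot and sunflower seed; none excluded — OK
C: has spelt, so not wheat-free — no
D: only rum, tahini and arrowroot; none excluded — OK
E: no soy, wheat-free — valid
F: only psyllium and millet; none excluded — OK
G: has peanut, so not peanut-free — reject
H: every rule checks out — OK
I: has soy lecithin, so not soy-free — reject
J: works as a leavening, vegan, no peanut — keep

A, C, G, I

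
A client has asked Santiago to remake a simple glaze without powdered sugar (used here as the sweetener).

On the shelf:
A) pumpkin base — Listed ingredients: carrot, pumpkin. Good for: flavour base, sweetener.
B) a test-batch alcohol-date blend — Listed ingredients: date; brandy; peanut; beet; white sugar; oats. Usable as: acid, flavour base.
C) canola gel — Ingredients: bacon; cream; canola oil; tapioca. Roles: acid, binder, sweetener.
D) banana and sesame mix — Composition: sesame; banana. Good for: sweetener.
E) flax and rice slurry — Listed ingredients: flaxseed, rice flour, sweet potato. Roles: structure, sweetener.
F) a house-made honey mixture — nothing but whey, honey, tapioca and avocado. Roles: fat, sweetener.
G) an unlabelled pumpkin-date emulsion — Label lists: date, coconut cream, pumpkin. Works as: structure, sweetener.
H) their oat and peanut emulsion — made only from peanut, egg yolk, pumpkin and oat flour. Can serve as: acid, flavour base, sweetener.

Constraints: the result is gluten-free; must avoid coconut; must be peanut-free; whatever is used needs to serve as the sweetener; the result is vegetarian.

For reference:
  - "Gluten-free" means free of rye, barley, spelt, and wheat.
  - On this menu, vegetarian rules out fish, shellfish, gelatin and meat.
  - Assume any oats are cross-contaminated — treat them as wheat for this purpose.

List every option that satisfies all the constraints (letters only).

A: only carrot and pumpkin; none excluded — valid
B: not usable as a sweetener; has oats, so not gluten-free (and 1 more) — out
C: has bacon, so not vegetarian — out
D: only sesame and banana; none excluded — OK
E: works as a sweetener, no peanut, vegetarian — keep
F: vegetarian, no coconut — keep
G: has coconut cream, so not coconut-free — no
H: has oat flour, so not gluten-free; has peanut, so not peanut-free — reject

A, D, E, F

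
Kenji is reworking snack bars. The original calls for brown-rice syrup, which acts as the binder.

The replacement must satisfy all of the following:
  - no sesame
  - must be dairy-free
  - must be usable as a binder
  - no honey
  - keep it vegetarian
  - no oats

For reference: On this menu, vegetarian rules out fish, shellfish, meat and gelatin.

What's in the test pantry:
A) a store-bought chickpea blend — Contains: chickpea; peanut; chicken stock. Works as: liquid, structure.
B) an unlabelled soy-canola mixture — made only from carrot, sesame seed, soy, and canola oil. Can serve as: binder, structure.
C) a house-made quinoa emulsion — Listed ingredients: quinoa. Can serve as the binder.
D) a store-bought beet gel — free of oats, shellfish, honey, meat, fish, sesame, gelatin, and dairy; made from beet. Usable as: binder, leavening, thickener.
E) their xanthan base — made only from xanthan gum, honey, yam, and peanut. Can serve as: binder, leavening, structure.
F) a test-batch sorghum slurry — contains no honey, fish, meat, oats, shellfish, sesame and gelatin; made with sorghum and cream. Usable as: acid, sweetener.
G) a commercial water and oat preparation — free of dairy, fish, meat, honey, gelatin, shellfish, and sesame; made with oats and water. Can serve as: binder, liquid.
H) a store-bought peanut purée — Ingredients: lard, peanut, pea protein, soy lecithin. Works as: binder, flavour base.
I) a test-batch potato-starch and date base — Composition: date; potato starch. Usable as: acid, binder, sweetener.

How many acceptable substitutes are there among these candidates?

A: not usable as a binder; has chicken stock, so not vegetarian — no
B: has sesame seed, so not sesame-free — no
C: works as a binder, vegetarian, no dairy — keep
D: no dairy, no honey — OK
E: has honey, so not honey-free — out
F: not usable as a binder; has cream, so not dairy-free — no
G: has oats, so not oat-free — out
H: has lard, so not vegetarian — no
I: only potato starch and date; none excluded — valid

3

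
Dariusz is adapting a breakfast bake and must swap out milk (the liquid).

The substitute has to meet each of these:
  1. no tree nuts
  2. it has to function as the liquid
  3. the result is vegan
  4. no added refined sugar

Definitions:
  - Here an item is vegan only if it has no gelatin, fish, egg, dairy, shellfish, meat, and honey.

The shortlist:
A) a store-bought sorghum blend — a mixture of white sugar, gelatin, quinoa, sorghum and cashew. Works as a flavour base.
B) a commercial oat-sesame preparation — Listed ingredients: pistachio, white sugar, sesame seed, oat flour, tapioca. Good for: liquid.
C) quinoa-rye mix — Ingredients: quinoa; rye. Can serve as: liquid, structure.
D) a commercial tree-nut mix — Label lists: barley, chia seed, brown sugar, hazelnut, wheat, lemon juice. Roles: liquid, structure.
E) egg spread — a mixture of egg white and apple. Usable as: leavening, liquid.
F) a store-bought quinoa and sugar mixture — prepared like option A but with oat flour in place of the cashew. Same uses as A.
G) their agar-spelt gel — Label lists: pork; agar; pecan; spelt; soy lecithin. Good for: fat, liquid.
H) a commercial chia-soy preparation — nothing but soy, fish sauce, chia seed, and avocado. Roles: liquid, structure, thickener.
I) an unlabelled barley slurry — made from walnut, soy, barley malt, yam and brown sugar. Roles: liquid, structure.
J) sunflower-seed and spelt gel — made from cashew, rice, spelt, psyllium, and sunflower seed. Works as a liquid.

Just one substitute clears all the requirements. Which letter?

C

A: not usable as a liquid; has gelatin, so not vegan (and 2 more) — out
B: has white sugar, so not no-added-sugar; has pistachio, so not tree-nut-free — reject
C: vegan, no refined sugar — OK
D: has brown sugar, so not no-added-sugar; has hazelnut, so not tree-nut-free — no
E: has egg white, so not vegan — reject
F: not usable as a liquid; has gelatin, so not vegan (and 1 more) — no
G: has pork, so not vegan; has pecan, so not tree-nut-free — no
H: has fish sauce, so not vegan — no
I: has brown sugar, so not no-added-sugar; has walnut, so not tree-nut-free — out
J: has cashew, so not tree-nut-free — no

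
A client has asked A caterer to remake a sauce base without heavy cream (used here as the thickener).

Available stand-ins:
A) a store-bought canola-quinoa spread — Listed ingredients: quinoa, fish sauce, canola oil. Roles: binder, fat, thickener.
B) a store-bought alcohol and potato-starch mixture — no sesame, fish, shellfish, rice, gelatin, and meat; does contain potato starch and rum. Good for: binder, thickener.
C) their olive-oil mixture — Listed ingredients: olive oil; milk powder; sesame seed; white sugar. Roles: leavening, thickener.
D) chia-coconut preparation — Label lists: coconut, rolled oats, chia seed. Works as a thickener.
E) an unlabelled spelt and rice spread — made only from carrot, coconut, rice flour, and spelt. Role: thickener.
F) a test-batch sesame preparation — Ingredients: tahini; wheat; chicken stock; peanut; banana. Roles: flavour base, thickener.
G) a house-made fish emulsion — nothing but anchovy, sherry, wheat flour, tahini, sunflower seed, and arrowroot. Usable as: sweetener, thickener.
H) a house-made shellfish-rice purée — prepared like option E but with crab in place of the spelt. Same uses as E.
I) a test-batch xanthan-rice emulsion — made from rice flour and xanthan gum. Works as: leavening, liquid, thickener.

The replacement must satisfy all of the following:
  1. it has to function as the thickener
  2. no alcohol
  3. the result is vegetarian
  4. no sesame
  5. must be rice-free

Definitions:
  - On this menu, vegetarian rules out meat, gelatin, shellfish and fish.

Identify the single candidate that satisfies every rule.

D

A: has fish sauce, so not vegetarian — out
B: has rum, so not alcohol-free — out
C: has sesame seed, so not sesame-free — no
D: no sesame, no alcohol — keep
E: has rice flour, so not rice-free — out
F: has chicken stock, so not vegetarian; has tahini, so not sesame-free — reject
G: has anchovy, so not vegetarian; has sherry, so not alcohol-free (and 1 more) — no
H: has crab, so not vegetarian; has rice flour, so not rice-free — out
I: has rice flour, so not rice-free — no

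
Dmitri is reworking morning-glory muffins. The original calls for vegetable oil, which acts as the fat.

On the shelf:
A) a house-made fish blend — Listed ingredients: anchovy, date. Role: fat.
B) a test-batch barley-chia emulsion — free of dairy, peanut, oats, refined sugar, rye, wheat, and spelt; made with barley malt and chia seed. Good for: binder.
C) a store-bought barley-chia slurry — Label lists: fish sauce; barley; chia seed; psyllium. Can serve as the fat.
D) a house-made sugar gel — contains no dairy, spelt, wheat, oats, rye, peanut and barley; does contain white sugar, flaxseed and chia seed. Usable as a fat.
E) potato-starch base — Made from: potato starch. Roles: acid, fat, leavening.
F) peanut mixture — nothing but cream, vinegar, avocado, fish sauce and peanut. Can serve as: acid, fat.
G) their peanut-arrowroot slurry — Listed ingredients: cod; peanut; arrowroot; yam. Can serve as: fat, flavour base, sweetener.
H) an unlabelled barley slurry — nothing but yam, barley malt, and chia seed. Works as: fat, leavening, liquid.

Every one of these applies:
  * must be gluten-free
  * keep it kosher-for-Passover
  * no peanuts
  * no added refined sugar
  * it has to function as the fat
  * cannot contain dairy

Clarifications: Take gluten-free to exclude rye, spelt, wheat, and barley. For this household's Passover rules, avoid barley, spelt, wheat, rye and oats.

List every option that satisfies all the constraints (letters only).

A, E

A: all constraints satisfied — valid
B: not usable as a fat; has barley malt, so not gluten-free (and 1 more) — reject
C: has barley, so not gluten-free; has barley, so not kosher-for-Passover — out
D: has white sugar, so not no-added-sugar — no
E: every rule checks out — valid
F: has cream, so not dairy-free; has peanut, so not peanut-free — reject
G: has peanut, so not peanut-free — reject
H: has barley malt, so not gluten-free; has barley malt, so not kosher-for-Passover — reject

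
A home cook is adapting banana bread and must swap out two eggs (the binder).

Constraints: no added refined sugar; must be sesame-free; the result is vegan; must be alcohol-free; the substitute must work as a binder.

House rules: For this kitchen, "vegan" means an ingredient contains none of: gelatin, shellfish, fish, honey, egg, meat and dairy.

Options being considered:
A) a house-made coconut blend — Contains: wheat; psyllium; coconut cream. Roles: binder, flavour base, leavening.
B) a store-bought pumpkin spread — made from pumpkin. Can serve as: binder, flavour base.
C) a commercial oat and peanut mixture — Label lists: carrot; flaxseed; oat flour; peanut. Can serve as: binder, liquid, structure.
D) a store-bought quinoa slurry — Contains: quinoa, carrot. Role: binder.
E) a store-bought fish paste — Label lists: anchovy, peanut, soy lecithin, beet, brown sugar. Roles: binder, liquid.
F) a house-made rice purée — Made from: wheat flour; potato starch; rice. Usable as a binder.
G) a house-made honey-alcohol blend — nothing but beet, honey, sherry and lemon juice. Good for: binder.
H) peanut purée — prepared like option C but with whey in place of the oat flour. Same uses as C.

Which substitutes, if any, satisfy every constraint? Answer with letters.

A, B, C, D, F

A: nothing on the exclusion list — valid
B: only pumpkin; none excluded — keep
C: works as a binder, vegan, no refined sugar — OK
D: only carrot and quinoa; none excluded — valid
E: has anchovy, so not vegan; has brown sugar, so not no-added-sugar — reject
F: all constraints satisfied — OK
G: has honey, so not vegan; has sherry, so not alcohol-free — reject
H: has whey, so not vegan — no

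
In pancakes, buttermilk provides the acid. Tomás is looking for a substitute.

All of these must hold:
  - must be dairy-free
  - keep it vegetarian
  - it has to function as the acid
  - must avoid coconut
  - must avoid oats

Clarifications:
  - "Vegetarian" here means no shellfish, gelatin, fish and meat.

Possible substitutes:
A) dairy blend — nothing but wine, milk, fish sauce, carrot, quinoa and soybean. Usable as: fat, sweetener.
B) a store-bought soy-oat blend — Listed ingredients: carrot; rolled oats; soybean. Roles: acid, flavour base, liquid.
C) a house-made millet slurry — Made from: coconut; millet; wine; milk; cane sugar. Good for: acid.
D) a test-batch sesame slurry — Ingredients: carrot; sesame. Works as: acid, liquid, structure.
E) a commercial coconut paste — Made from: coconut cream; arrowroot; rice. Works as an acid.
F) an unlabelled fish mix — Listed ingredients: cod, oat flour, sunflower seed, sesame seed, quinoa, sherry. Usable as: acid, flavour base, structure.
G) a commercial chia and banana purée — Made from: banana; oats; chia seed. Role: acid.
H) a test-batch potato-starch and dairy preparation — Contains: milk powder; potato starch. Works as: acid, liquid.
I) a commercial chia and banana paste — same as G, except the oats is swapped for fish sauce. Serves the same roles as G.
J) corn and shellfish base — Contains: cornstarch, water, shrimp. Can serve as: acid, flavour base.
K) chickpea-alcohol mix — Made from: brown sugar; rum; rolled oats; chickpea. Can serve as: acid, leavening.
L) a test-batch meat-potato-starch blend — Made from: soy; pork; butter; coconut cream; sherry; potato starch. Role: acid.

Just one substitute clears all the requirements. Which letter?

A: not usable as an acid; has fish sauce, so not vegetarian (and 1 more) — no
B: has rolled oats, so not oat-free — no
C: has milk, so not dairy-free; has coconut, so not coconut-free — out
D: all constraints satisfied — OK
E: has coconut cream, so not coconut-free — out
F: has cod, so not vegetarian; has oat flour, so not oat-free — no
G: has oats, so not oat-free — no
H: has milk powder, so not dairy-free — reject
I: has fish sauce, so not vegetarian — no
J: has shrimp, so not vegetarian — reject
K: has rolled oats, so not oat-free — out
L: has pork, so not vegetarian; has butter, so not dairy-free (and 1 more) — out

D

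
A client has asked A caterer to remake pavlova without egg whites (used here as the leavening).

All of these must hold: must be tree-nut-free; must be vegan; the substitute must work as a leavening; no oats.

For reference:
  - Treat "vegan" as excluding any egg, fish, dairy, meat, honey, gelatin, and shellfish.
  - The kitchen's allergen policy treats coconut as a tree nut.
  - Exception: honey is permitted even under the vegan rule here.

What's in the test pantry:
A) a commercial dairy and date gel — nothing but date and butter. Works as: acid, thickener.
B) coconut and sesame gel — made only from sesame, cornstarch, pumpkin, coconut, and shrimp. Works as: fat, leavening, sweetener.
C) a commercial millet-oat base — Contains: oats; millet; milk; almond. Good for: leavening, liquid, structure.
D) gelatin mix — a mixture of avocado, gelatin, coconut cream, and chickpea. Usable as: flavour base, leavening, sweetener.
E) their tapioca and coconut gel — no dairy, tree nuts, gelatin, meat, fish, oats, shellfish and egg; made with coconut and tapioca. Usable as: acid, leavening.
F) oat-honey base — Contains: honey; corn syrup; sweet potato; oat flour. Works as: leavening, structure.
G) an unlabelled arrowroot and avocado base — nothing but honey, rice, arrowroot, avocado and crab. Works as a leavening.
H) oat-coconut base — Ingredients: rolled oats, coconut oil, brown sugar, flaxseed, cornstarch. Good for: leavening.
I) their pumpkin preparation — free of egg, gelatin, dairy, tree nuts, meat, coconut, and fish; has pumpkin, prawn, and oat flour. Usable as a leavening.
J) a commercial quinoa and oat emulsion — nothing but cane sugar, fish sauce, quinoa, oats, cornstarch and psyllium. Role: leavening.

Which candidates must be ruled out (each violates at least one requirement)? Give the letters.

A: not usable as a leavening; has butter, so not vegan — out
B: has shrimp, so not vegan; has coconut, so not tree-nut-free — no
C: has milk, so not vegan; has almond, so not tree-nut-free (and 1 more) — no
D: has gelatin, so not vegan; has coconut cream, so not tree-nut-free — no
E: has coconut, so not tree-nut-free — no
F: has oat flour, so not oat-free — out
G: has crab, so not vegan — out
H: has coconut oil, so not tree-nut-free; has rolled oats, so not oat-free — out
I: has prawn, so not vegan; has oat flour, so not oat-free — out
J: has fish sauce, so not vegan; has oats, so not oat-free — reject

A, B, C, D, E, F, G, H, I, J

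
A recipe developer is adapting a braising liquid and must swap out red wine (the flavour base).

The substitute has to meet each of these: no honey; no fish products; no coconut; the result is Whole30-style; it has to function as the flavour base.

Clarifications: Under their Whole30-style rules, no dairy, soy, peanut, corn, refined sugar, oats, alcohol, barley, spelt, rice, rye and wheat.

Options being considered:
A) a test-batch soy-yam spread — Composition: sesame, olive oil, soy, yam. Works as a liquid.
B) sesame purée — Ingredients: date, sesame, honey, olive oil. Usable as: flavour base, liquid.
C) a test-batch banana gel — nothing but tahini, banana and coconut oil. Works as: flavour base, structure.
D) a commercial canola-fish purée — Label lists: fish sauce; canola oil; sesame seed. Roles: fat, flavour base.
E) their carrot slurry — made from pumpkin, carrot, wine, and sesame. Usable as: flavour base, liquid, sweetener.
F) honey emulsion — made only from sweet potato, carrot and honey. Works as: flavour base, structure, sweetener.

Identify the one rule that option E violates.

usable as a flavour base: satisfied
Whole30-style: has wine — fails
honey-free: satisfied
coconut-free: satisfied
fish-free: satisfied

Whole30-style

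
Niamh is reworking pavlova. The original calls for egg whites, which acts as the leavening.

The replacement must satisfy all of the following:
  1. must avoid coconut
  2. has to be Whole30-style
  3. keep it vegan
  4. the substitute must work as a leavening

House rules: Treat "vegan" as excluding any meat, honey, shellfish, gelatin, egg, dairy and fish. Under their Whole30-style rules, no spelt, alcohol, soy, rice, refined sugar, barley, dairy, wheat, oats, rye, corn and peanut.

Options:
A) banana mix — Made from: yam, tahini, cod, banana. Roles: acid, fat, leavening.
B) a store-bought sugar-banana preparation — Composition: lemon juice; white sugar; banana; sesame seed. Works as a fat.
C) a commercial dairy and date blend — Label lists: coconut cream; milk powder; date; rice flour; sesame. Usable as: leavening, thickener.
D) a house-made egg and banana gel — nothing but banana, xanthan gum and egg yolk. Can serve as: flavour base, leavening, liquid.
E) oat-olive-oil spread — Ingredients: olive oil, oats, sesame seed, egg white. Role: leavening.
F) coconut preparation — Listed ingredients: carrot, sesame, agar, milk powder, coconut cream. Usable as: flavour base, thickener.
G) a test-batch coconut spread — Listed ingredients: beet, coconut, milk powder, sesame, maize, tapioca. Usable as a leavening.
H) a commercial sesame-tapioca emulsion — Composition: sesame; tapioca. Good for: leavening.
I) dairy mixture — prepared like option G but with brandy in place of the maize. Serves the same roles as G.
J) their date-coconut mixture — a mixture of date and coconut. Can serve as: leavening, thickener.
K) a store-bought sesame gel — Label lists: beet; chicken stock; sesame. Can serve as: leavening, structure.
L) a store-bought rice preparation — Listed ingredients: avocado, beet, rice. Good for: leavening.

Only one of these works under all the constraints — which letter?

H

A: has cod, so not vegan — out
B: not usable as a leavening; has white sugar, so not Whole30-style — reject
C: has milk powder, so not vegan; has milk powder, so not Whole30-style (and 1 more) — reject
D: has egg yolk, so not vegan — out
E: has egg white, so not vegan; has oats, so not Whole30-style — no
F: not usable as a leavening; has milk powder, so not vegan (and 2 more) — out
G: has milk powder, so not vegan; has maize, so not Whole30-style (and 1 more) — no
H: works as a leavening, Whole30-style, no coconut — OK
I: has milk powder, so not vegan; has brandy, so not Whole30-style (and 1 more) — out
J: has coconut, so not coconut-free — no
K: has chicken stock, so not vegan — no
L: has rice, so not Whole30-style — out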